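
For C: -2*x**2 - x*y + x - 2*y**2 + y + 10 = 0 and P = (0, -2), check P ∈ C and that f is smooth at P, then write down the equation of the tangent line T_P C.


Tangent line at P: 3*x + 9*y + 18 = 0.

Step 1: f(0, -2) = 0, so P lies on C.
Step 2: partial derivatives
  f_x(x, y) = -4*x - y + 1, f_y(x, y) = -x - 4*y + 1.
  f_x(P) = 3, f_y(P) = 9 (gradient nonzero, so P is smooth).
Step 3: tangent line at P: 3·(x − 0) + 9·(y − -2) = 0.
Expanding: 3*x + 9*y + 18 = 0.


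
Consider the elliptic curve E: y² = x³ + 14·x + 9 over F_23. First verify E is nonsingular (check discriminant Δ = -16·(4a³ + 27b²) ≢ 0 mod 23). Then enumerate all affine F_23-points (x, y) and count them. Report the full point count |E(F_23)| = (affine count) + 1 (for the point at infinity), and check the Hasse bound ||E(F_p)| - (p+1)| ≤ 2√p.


Affine points = {(0, 3), (0, 20), (1, 1), (1, 22), (3, 3), (3, 20), (7, 6), (7, 17), (8, 9), (8, 14), (9, 6), (9, 17), (15, 11), (15, 12), (17, 10), (17, 13), (19, 2), (19, 21), (20, 3), (20, 20)}; affine count = 20; |E(F_23)| = 21.

Discriminant check: Δ ∝ 4a³ + 27b² = 4·14³ + 27·9² = 4·2744 + 27·81 ≡ 7 (mod 23). Nonzero ⇒ E is nonsingular.
For each x ∈ F_23, compute rhs = x³ + 14·x + 9 mod 23, then count y ∈ F_23 with y² ≡ rhs.
  x = 0: rhs = 9, matching y values: 3, 20 (2 points).
  x = 1: rhs = 1, matching y values: 1, 22 (2 points).
  x = 2: rhs = 22, matching y values: none (0 points).
  x = 3: rhs = 9, matching y values: 3, 20 (2 points).
  x = 4: rhs = 14, matching y values: none (0 points).
  x = 5: rhs = 20, matching y values: none (0 points).
  x = 6: rhs = 10, matching y values: none (0 points).
  x = 7: rhs = 13, matching y values: 6, 17 (2 points).
  x = 8: rhs = 12, matching y values: 9, 14 (2 points).
  x = 9: rhs = 13, matching y values: 6, 17 (2 points).
  x = 10: rhs = 22, matching y values: none (0 points).
  x = 11: rhs = 22, matching y values: none (0 points).
  x = 12: rhs = 19, matching y values: none (0 points).
  x = 13: rhs = 19, matching y values: none (0 points).
  x = 14: rhs = 5, matching y values: none (0 points).
  x = 15: rhs = 6, matching y values: 11, 12 (2 points).
  x = 16: rhs = 5, matching y values: none (0 points).
  x = 17: rhs = 8, matching y values: 10, 13 (2 points).
  x = 18: rhs = 21, matching y values: none (0 points).
  x = 19: rhs = 4, matching y values: 2, 21 (2 points).
  x = 20: rhs = 9, matching y values: 3, 20 (2 points).
  x = 21: rhs = 19, matching y values: none (0 points).
  x = 22: rhs = 17, matching y values: none (0 points).
Total affine count: 20.
Full point count |E(F_23)| = 20 + 1 = 21.
Hasse bound: |21 − (23+1)| = |-3| = 3 ≤ 2√23 ≈ 9.5917 ✓.


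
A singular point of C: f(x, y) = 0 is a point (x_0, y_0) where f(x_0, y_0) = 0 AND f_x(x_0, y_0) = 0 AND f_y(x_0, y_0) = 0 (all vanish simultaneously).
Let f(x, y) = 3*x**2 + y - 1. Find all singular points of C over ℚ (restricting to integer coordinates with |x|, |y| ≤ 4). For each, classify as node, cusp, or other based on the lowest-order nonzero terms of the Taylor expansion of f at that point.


No singular points in the scanned grid; C is smooth there.

Compute partial derivatives:
  f_x = 6*x.
  f_y = 1.
f_y = 1 is a nonzero constant, so f_y never vanishes: no point (x, y) can satisfy f = f_x = f_y = 0. In particular no (x, y) ∈ {−4, ..., 4}² is singular; the curve is smooth.


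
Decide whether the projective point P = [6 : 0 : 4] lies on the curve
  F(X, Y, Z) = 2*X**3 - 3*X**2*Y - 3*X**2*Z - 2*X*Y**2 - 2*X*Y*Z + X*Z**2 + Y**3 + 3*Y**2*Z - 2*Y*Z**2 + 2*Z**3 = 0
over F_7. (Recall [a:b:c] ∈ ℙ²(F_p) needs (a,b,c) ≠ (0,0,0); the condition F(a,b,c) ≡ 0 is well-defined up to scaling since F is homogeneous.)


F(6,0,4) ≡ 0 (mod 7); P is on the curve.

Evaluate F(6, 0, 4) term-by-term (mod 7).
  2*X**3 ↦ 2·216·1·1 = 432
  -3*X**2*Y ↦ -3·36·0·1 = 0
  -3*X**2*Z ↦ -3·36·1·4 = -432
  -2*X*Y**2 ↦ -2·6·0·1 = 0
  -2*X*Y*Z ↦ -2·6·0·4 = 0
  X*Z**2 ↦ 1·6·1·16 = 96
  Y**3 ↦ 1·1·0·1 = 0
  3*Y**2*Z ↦ 3·1·0·4 = 0
  -2*Y*Z**2 ↦ -2·1·0·16 = 0
  2*Z**3 ↦ 2·1·1·64 = 128
Sum: F(6, 0, 4) = (432) + (0) + (-432) + (0) + (0) + (96) + (0) + (0) + (0) + (128) = 224.
Reducing mod 7: 224 ≡ 0 (mod 7).
Since F(a, b, c) ≡ 0 (mod 7), P lies on the curve.


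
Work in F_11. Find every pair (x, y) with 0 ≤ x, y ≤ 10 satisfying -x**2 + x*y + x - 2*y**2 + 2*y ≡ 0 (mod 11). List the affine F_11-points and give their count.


Affine F_11-points: {(0, 0), (0, 1), (1, 0), (1, 7), (2, 1), (6, 2), (7, 3), (7, 7), (8, 2), (8, 3)}; count = 10.

For each of the 121 pairs (x, y) ∈ F_11², evaluate f(x, y) mod 11. Record the zeros.
  x = 0: [0↦0, 1↦0, 2↦7, 3↦10, 4↦9, 5↦4, 6↦6, 7↦4, 8↦9, 9↦10, 10↦7]  zeros at y ∈ {0, 1}
  x = 1: [0↦0, 1↦1, 2↦9, 3↦2, 4↦2, 5↦9, 6↦1, 7↦0, 8↦6, 9↦8, 10↦6]  zeros at y ∈ {0, 7}
  x = 2: [0↦9, 1↦0, 2↦9, 3↦3, 4↦4, 5↦1, 6↦5, 7↦5, 8↦1, 9↦4, 10↦3]  zeros at y ∈ {1}
  x = 3: [0↦5, 1↦8, 2↦7, 3↦2, 4↦4, 5↦2, 6↦7, 7↦8, 8↦5, 9↦9, 10↦9]  zeros at y ∈ ∅
  x = 4: [0↦10, 1↦3, 2↦3, 3↦10, 4↦2, 5↦1, 6↦7, 7↦9, 8↦7, 9↦1, 10↦2]  zeros at y ∈ ∅
  x = 5: [0↦2, 1↦7, 2↦8, 3↦5, 4↦9, 5↦9, 6↦5, 7↦8, 8↦7, 9↦2, 10↦4]  zeros at y ∈ ∅
  x = 6: [0↦3, 1↦9, 2↦0, 3↦9, 4↦3, 5↦4, 6↦1, 7↦5, 8↦5, 9↦1, 10↦4]  zeros at y ∈ {2}
  x = 7: [0↦2, 1↦9, 2↦1, 3↦0, 4↦6, 5↦8, 6↦6, 7↦0, 8↦1, 9↦9, 10↦2]  zeros at y ∈ {3, 7}
  x = 8: [0↦10, 1↦7, 2↦0, 3↦0, 4↦7, 5↦10, 6↦9, 7↦4, 8↦6, 9↦4, 10↦9]  zeros at y ∈ {2, 3}
  x = 9: [0↦5, 1↦3, 2↦8, 3↦9, 4↦6, 5↦10, 6↦10, 7↦6, 8↦9, 9↦8, 10↦3]  zeros at y ∈ ∅
  x = 10: [0↦9, 1↦8, 2↦3, 3↦5, 4↦3, 5↦8, 6↦9, 7↦6, 8↦10, 9↦10, 10↦6]  zeros at y ∈ ∅
Collecting zeros: affine points = {(0, 0), (0, 1), (1, 0), (1, 7), (2, 1), (6, 2), (7, 3), (7, 7), (8, 2), (8, 3)}.
Total count |C(F_11)_aff| = 10.


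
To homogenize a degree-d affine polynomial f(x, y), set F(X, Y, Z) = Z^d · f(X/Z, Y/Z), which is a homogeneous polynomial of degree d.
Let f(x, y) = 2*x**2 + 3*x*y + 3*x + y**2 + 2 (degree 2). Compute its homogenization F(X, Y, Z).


F(X, Y, Z) = 2*X**2 + 3*X*Y + 3*X*Z + Y**2 + 2*Z**2

deg(f) = 2.
Substitute x = X/Z, y = Y/Z into f, then multiply by Z^2.
  monomial 2·x^2·y^0 ↦ 2·X^2·Y^0·Z^0.
  monomial 3·x^1·y^1 ↦ 3·X^1·Y^1·Z^0.
  monomial 3·x^1·y^0 ↦ 3·X^1·Y^0·Z^1.
  monomial 1·x^0·y^2 ↦ 1·X^0·Y^2·Z^0.
  monomial 2·x^0·y^0 ↦ 2·X^0·Y^0·Z^2.
Collecting: F(X, Y, Z) = 2*X**2 + 3*X*Y + 3*X*Z + Y**2 + 2*Z**2.


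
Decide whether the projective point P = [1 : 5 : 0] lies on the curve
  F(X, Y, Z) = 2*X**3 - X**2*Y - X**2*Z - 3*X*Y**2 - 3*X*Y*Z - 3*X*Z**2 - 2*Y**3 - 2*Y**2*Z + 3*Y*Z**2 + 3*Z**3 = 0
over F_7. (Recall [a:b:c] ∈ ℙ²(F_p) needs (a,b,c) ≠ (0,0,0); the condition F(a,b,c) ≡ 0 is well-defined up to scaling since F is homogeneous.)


F(1,5,0) ≡ 1 (mod 7); P is NOT on the curve.

Evaluate F(1, 5, 0) term-by-term (mod 7).
  2*X**3 ↦ 2·1·1·1 = 2
  -X**2*Y ↦ -1·1·5·1 = -5
  -X**2*Z ↦ -1·1·1·0 = 0
  -3*X*Y**2 ↦ -3·1·25·1 = -75
  -3*X*Y*Z ↦ -3·1·5·0 = 0
  -3*X*Z**2 ↦ -3·1·1·0 = 0
  -2*Y**3 ↦ -2·1·125·1 = -250
  -2*Y**2*Z ↦ -2·1·25·0 = 0
  3*Y*Z**2 ↦ 3·1·5·0 = 0
  3*Z**3 ↦ 3·1·1·0 = 0
Sum: F(1, 5, 0) = (2) + (-5) + (0) + (-75) + (0) + (0) + (-250) + (0) + (0) + (0) = -328.
Reducing mod 7: -328 ≡ 1 (mod 7).
Since F(a, b, c) ≡ 1 ≠ 0 (mod 7), P does NOT lie on the curve.


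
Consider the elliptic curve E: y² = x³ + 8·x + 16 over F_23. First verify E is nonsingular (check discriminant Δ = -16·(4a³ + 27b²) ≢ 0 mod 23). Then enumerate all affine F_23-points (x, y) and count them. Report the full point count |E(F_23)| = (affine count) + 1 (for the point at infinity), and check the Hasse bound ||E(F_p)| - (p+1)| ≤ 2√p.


Affine points = {(0, 4), (0, 19), (1, 5), (1, 18), (6, 2), (6, 21), (7, 1), (7, 22), (9, 9), (9, 14), (11, 3), (11, 20), (12, 0), (16, 10), (16, 13), (18, 9), (18, 14), (19, 9), (19, 14)}; affine count = 19; |E(F_23)| = 20.

Discriminant check: Δ ∝ 4a³ + 27b² = 4·8³ + 27·16² = 4·512 + 27·256 ≡ 13 (mod 23). Nonzero ⇒ E is nonsingular.
For each x ∈ F_23, compute rhs = x³ + 8·x + 16 mod 23, then count y ∈ F_23 with y² ≡ rhs.
  x = 0: rhs = 16, matching y values: 4, 19 (2 points).
  x = 1: rhs = 2, matching y values: 5, 18 (2 points).
  x = 2: rhs = 17, matching y values: none (0 points).
  x = 3: rhs = 21, matching y values: none (0 points).
  x = 4: rhs = 20, matching y values: none (0 points).
  x = 5: rhs = 20, matching y values: none (0 points).
  x = 6: rhs = 4, matching y values: 2, 21 (2 points).
  x = 7: rhs = 1, matching y values: 1, 22 (2 points).
  x = 8: rhs = 17, matching y values: none (0 points).
  x = 9: rhs = 12, matching y values: 9, 14 (2 points).
  x = 10: rhs = 15, matching y values: none (0 points).
  x = 11: rhs = 9, matching y values: 3, 20 (2 points).
  x = 12: rhs = 0, matching y values: 0 (1 points).
  x = 13: rhs = 17, matching y values: none (0 points).
  x = 14: rhs = 20, matching y values: none (0 points).
  x = 15: rhs = 15, matching y values: none (0 points).
  x = 16: rhs = 8, matching y values: 10, 13 (2 points).
  x = 17: rhs = 5, matching y values: none (0 points).
  x = 18: rhs = 12, matching y values: 9, 14 (2 points).
  x = 19: rhs = 12, matching y values: 9, 14 (2 points).
  x = 20: rhs = 11, matching y values: none (0 points).
  x = 21: rhs = 15, matching y values: none (0 points).
  x = 22: rhs = 7, matching y values: none (0 points).
Total affine count: 19.
Full point count |E(F_23)| = 19 + 1 = 20.
Hasse bound: |20 − (23+1)| = |-4| = 4 ≤ 2√23 ≈ 9.5917 ✓.


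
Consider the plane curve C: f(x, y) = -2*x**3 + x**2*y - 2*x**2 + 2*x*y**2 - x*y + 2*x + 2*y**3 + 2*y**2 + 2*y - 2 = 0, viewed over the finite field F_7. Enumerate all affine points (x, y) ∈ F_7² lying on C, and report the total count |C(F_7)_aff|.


Affine F_7-points: {(0, 5), (1, 4), (2, 3), (3, 6), (4, 0), (4, 2), (6, 4), (6, 5)}; count = 8.

For each of the 49 pairs (x, y) ∈ F_7², evaluate f(x, y) mod 7. Record the zeros.
  x = 0: [0↦5, 1↦4, 2↦5, 3↦6, 4↦5, 5↦0, 6↦3]  zeros at y ∈ {5}
  x = 1: [0↦3, 1↦4, 2↦4, 3↦1, 4↦0, 5↦6, 6↦3]  zeros at y ∈ {4}
  x = 2: [0↦6, 1↦4, 2↦5, 3↦0, 4↦1, 5↦6, 6↦6]  zeros at y ∈ {3}
  x = 3: [0↦2, 1↦6, 2↦3, 3↦5, 4↦3, 5↦2, 6↦0]  zeros at y ∈ {6}
  x = 4: [0↦0, 1↦5, 2↦0, 3↦4, 4↦1, 5↦3, 6↦1]  zeros at y ∈ {0, 2}
  x = 5: [0↦2, 1↦3, 2↦5, 3↦6, 4↦4, 5↦4, 6↦4]  zeros at y ∈ ∅
  x = 6: [0↦3, 1↦2, 2↦6, 3↦6, 4↦0, 5↦0, 6↦4]  zeros at y ∈ {4, 5}
Collecting zeros: affine points = {(0, 5), (1, 4), (2, 3), (3, 6), (4, 0), (4, 2), (6, 4), (6, 5)}.
Total count |C(F_7)_aff| = 8.


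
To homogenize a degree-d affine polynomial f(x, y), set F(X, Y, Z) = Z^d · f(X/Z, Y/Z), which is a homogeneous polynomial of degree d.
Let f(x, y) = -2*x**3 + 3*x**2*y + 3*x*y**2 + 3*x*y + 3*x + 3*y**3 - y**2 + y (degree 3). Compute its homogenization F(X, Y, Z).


F(X, Y, Z) = -2*X**3 + 3*X**2*Y + 3*X*Y**2 + 3*X*Y*Z + 3*X*Z**2 + 3*Y**3 - Y**2*Z + Y*Z**2

deg(f) = 3.
Substitute x = X/Z, y = Y/Z into f, then multiply by Z^3.
  monomial -2·x^3·y^0 ↦ -2·X^3·Y^0·Z^0.
  monomial 3·x^2·y^1 ↦ 3·X^2·Y^1·Z^0.
  monomial 3·x^1·y^2 ↦ 3·X^1·Y^2·Z^0.
  monomial 3·x^1·y^1 ↦ 3·X^1·Y^1·Z^1.
  monomial 3·x^1·y^0 ↦ 3·X^1·Y^0·Z^2.
  monomial 3·x^0·y^3 ↦ 3·X^0·Y^3·Z^0.
  monomial -1·x^0·y^2 ↦ -1·X^0·Y^2·Z^1.
  monomial 1·x^0·y^1 ↦ 1·X^0·Y^1·Z^2.
Collecting: F(X, Y, Z) = -2*X**3 + 3*X**2*Y + 3*X*Y**2 + 3*X*Y*Z + 3*X*Z**2 + 3*Y**3 - Y**2*Z + Y*Z**2.


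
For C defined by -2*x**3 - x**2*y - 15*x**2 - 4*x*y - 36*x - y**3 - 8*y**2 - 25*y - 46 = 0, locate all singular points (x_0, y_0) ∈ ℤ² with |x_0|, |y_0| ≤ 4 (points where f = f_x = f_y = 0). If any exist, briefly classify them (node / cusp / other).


Singular points: {(-2, -3)}; classification: cusp.

Compute partial derivatives:
  f_x = -6*x**2 - 2*x*y - 30*x - 4*y - 36.
  f_y = -x**2 - 4*x - 3*y**2 - 16*y - 25.
Scan x_0 ∈ {−4, ..., 4}. For each x_0, f_y(x_0, y) is a polynomial in y; find its integer roots y ∈ {−4, ..., 4}, then test f_x and f at those candidates.
  x = -4: f_y(-4, y) = -3*y**2 - 16*y - 25; no integer root y with |y| ≤ 4.
  x = -3: f_y(-3, y) = -3*y**2 - 16*y - 22; no integer root y with |y| ≤ 4.
  x = -2: f_y(-2, y) = -3*y**2 - 16*y - 21; vanishes at y ∈ {-3}. (-2, -3): f_x = 0, f = 0 — SINGULAR.
  x = -1: f_y(-1, y) = -3*y**2 - 16*y - 22; no integer root y with |y| ≤ 4.
  x = 0: f_y(0, y) = -3*y**2 - 16*y - 25; no integer root y with |y| ≤ 4.
  x = 1: f_y(1, y) = -3*y**2 - 16*y - 30; no integer root y with |y| ≤ 4.
  x = 2: f_y(2, y) = -3*y**2 - 16*y - 37; no integer root y with |y| ≤ 4.
  x = 3: f_y(3, y) = -3*y**2 - 16*y - 46; no integer root y with |y| ≤ 4.
  x = 4: f_y(4, y) = -3*y**2 - 16*y - 57; no integer root y with |y| ≤ 4.
Only singular point on the grid: (-2, -3).
Classify: substitute x = -2 + u, y = -3 + v and expand: f = -2*u**3 - u**2*v - v**3 + v**2.
No constant or linear terms (consistent with a singular point). Quadratic part: v**2. Cubic part: -2*u**3 - u**2*v - v**3.
The quadratic part v**2 is a perfect square, so there is a single (double) tangent line v = 0, i.e. y = -3. Restricting the cubic part to that line (v = 0) leaves -2*u**3 ≠ 0, so f is not divisible by v and the branch is v² ≈ 2*u**3 to lowest order — this is a cusp.
Classification: cusp.


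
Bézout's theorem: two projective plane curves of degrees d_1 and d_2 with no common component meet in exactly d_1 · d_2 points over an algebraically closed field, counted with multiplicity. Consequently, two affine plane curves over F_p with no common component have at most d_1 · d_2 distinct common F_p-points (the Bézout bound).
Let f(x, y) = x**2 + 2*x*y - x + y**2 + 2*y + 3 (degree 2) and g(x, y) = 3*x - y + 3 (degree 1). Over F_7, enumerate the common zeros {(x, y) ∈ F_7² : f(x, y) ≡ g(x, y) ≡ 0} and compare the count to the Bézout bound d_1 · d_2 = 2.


Common zeros: {(1, 6), (2, 2)}; count = 2; Bézout bound = 2.

deg(f) = 2, deg(g) = 1, so Bézout bound = 2.
Scan x ∈ F_7. For each x, list the y ∈ F_7 with f(x, y) ≡ 0 and those with g(x, y) ≡ 0 (mod 7); the common zeros in that column are the intersection.
  x = 0: f ≡ 0 at y ∈ ∅; g ≡ 0 at y ∈ {3}; common: ∅.
  x = 1: f ≡ 0 at y ∈ {4, 6}; g ≡ 0 at y ∈ {6}; common: {6}.
  x = 2: f ≡ 0 at y ∈ {2, 6}; g ≡ 0 at y ∈ {2}; common: {2}.
  x = 3: f ≡ 0 at y ∈ {3}; g ≡ 0 at y ∈ {5}; common: ∅.
  x = 4: f ≡ 0 at y ∈ ∅; g ≡ 0 at y ∈ {1}; common: ∅.
  x = 5: f ≡ 0 at y ∈ ∅; g ≡ 0 at y ∈ {4}; common: ∅.
  x = 6: f ≡ 0 at y ∈ {3, 4}; g ≡ 0 at y ∈ {0}; common: ∅.
Collecting: common zeros = {(1, 6), (2, 2)}, so the count is 2.
Comparison with the Bézout bound: 2 ≤ 2 = deg(f)·deg(g), as expected for curves with no common component (the bound is attained).


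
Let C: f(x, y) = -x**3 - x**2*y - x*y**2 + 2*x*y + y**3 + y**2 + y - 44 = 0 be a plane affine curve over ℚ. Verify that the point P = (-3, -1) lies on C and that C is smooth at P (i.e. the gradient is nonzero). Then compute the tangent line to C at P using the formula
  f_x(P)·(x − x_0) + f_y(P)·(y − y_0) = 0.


Tangent line at P: -36*x - 19*y - 127 = 0.

Step 1: f(-3, -1) = 0, so P lies on C.
Step 2: partial derivatives
  f_x(x, y) = -3*x**2 - 2*x*y - y**2 + 2*y, f_y(x, y) = -x**2 - 2*x*y + 2*x + 3*y**2 + 2*y + 1.
  f_x(P) = -36, f_y(P) = -19 (gradient nonzero, so P is smooth).
Step 3: tangent line at P: -36·(x − -3) + -19·(y − -1) = 0.
Expanding: -36*x - 19*y - 127 = 0.


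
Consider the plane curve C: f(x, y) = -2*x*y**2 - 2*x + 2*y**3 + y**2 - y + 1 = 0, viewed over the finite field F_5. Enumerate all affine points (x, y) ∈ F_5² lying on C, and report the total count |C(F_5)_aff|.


Affine F_5-points: {(2, 1), (3, 0), (4, 4)}; count = 3.

For each of the 25 pairs (x, y) ∈ F_5², evaluate f(x, y) mod 5. Record the zeros.
  x = 0: [0↦1, 1↦3, 2↦4, 3↦1, 4↦1]  zeros at y ∈ ∅
  x = 1: [0↦4, 1↦4, 2↦4, 3↦1, 4↦2]  zeros at y ∈ ∅
  x = 2: [0↦2, 1↦0, 2↦4, 3↦1, 4↦3]  zeros at y ∈ {1}
  x = 3: [0↦0, 1↦1, 2↦4, 3↦1, 4↦4]  zeros at y ∈ {0}
  x = 4: [0↦3, 1↦2, 2↦4, 3↦1, 4↦0]  zeros at y ∈ {4}
Collecting zeros: affine points = {(2, 1), (3, 0), (4, 4)}.
Total count |C(F_5)_aff| = 3.


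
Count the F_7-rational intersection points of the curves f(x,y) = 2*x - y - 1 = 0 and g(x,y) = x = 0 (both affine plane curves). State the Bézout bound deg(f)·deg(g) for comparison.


Common zeros: {(0, 6)}; count = 1; Bézout bound = 1.

deg(f) = 1, deg(g) = 1, so Bézout bound = 1.
Scan x ∈ F_7. For each x, list the y ∈ F_7 with f(x, y) ≡ 0 and those with g(x, y) ≡ 0 (mod 7); the common zeros in that column are the intersection.
  x = 0: f ≡ 0 at y ∈ {6}; g ≡ 0 at y ∈ {0, 1, 2, 3, 4, 5, 6}; common: {6}.
  x = 1: f ≡ 0 at y ∈ {1}; g ≡ 0 at y ∈ ∅; common: ∅.
  x = 2: f ≡ 0 at y ∈ {3}; g ≡ 0 at y ∈ ∅; common: ∅.
  x = 3: f ≡ 0 at y ∈ {5}; g ≡ 0 at y ∈ ∅; common: ∅.
  x = 4: f ≡ 0 at y ∈ {0}; g ≡ 0 at y ∈ ∅; common: ∅.
  x = 5: f ≡ 0 at y ∈ {2}; g ≡ 0 at y ∈ ∅; common: ∅.
  x = 6: f ≡ 0 at y ∈ {4}; g ≡ 0 at y ∈ ∅; common: ∅.
Collecting: common zeros = {(0, 6)}, so the count is 1.
Comparison with the Bézout bound: 1 ≤ 1 = deg(f)·deg(g), as expected for curves with no common component (the bound is attained).


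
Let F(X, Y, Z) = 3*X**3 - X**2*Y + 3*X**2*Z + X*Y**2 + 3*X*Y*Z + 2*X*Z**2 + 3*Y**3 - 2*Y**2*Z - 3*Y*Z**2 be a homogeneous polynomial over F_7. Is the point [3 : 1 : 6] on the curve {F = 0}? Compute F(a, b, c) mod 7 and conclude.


F(3,1,6) ≡ 5 (mod 7); P is NOT on the curve.

Evaluate F(3, 1, 6) term-by-term (mod 7).
  3*X**3 ↦ 3·27·1·1 = 81
  -X**2*Y ↦ -1·9·1·1 = -9
  3*X**2*Z ↦ 3·9·1·6 = 162
  X*Y**2 ↦ 1·3·1·1 = 3
  3*X*Y*Z ↦ 3·3·1·6 = 54
  2*X*Z**2 ↦ 2·3·1·36 = 216
  3*Y**3 ↦ 3·1·1·1 = 3
  -2*Y**2*Z ↦ -2·1·1·6 = -12
  -3*Y*Z**2 ↦ -3·1·1·36 = -108
Sum: F(3, 1, 6) = (81) + (-9) + (162) + (3) + (54) + (216) + (3) + (-12) + (-108) = 390.
Reducing mod 7: 390 ≡ 5 (mod 7).
Since F(a, b, c) ≡ 5 ≠ 0 (mod 7), P does NOT lie on the curve.


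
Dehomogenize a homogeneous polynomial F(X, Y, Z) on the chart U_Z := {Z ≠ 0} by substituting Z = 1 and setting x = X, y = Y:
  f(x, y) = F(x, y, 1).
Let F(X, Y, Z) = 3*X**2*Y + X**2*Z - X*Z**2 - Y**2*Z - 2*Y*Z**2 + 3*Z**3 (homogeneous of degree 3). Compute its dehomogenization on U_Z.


f(x, y) = 3*x**2*y + x**2 - x - y**2 - 2*y + 3

On U_Z we set Z = 1. Each monomial c·X^i·Y^j·Z^k in F becomes c·x^i·y^j·1^k = c·x^i·y^j.
Substituting Z = 1: F(X, Y, 1) = 3*x**2*y + x**2 - x - y**2 - 2*y + 3.
Note: deg(f) ≤ deg(F) = 3; strict inequality happens when F is divisible by Z (lost terms).


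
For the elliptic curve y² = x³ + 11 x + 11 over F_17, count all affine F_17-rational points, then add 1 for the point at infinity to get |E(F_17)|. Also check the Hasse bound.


Affine points = {(4, 0), (5, 2), (5, 15), (6, 2), (6, 15), (8, 4), (8, 13), (10, 4), (10, 13), (11, 1), (11, 16), (12, 1), (12, 16), (14, 6), (14, 11), (15, 7), (15, 10), (16, 4), (16, 13)}; affine count = 19; |E(F_17)| = 20.

Discriminant check: Δ ∝ 4a³ + 27b² = 4·11³ + 27·11² = 4·1331 + 27·121 ≡ 6 (mod 17). Nonzero ⇒ E is nonsingular.
For each x ∈ F_17, compute rhs = x³ + 11·x + 11 mod 17, then count y ∈ F_17 with y² ≡ rhs.
  x = 0: rhs = 11, matching y values: none (0 points).
  x = 1: rhs = 6, matching y values: none (0 points).
  x = 2: rhs = 7, matching y values: none (0 points).
  x = 3: rhs = 3, matching y values: none (0 points).
  x = 4: rhs = 0, matching y values: 0 (1 points).
  x = 5: rhs = 4, matching y values: 2, 15 (2 points).
  x = 6: rhs = 4, matching y values: 2, 15 (2 points).
  x = 7: rhs = 6, matching y values: none (0 points).
  x = 8: rhs = 16, matching y values: 4, 13 (2 points).
  x = 9: rhs = 6, matching y values: none (0 points).
  x = 10: rhs = 16, matching y values: 4, 13 (2 points).
  x = 11: rhs = 1, matching y values: 1, 16 (2 points).
  x = 12: rhs = 1, matching y values: 1, 16 (2 points).
  x = 13: rhs = 5, matching y values: none (0 points).
  x = 14: rhs = 2, matching y values: 6, 11 (2 points).
  x = 15: rhs = 15, matching y values: 7, 10 (2 points).
  x = 16: rhs = 16, matching y values: 4, 13 (2 points).
Total affine count: 19.
Full point count |E(F_17)| = 19 + 1 = 20.
Hasse bound: |20 − (17+1)| = |2| = 2 ≤ 2√17 ≈ 8.2462 ✓.


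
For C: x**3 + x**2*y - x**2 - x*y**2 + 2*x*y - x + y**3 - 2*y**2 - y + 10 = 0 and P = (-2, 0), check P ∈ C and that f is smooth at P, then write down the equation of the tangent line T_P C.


Tangent line at P: 15*x - y + 30 = 0.

Step 1: f(-2, 0) = 0, so P lies on C.
Step 2: partial derivatives
  f_x(x, y) = 3*x**2 + 2*x*y - 2*x - y**2 + 2*y - 1, f_y(x, y) = x**2 - 2*x*y + 2*x + 3*y**2 - 4*y - 1.
  f_x(P) = 15, f_y(P) = -1 (gradient nonzero, so P is smooth).
Step 3: tangent line at P: 15·(x − -2) + -1·(y − 0) = 0.
Expanding: 15*x - y + 30 = 0.


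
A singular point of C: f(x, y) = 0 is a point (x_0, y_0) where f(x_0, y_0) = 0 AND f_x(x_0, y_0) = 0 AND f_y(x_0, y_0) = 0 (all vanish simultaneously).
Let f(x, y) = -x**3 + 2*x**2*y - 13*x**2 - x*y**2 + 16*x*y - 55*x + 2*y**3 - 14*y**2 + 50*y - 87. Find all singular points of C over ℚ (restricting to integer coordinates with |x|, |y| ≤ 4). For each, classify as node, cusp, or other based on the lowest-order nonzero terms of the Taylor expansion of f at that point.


Singular points: {(-3, 2)}; classification: cusp.

Compute partial derivatives:
  f_x = -3*x**2 + 4*x*y - 26*x - y**2 + 16*y - 55.
  f_y = 2*x**2 - 2*x*y + 16*x + 6*y**2 - 28*y + 50.
Scan x_0 ∈ {−4, ..., 4}. For each x_0, f_y(x_0, y) is a polynomial in y; find its integer roots y ∈ {−4, ..., 4}, then test f_x and f at those candidates.
  x = -4: f_y(-4, y) = 6*y**2 - 20*y + 18; no integer root y with |y| ≤ 4.
  x = -3: f_y(-3, y) = 6*y**2 - 22*y + 20; vanishes at y ∈ {2}. (-3, 2): f_x = 0, f = 0 — SINGULAR.
  x = -2: f_y(-2, y) = 6*y**2 - 24*y + 26; no integer root y with |y| ≤ 4.
  x = -1: f_y(-1, y) = 6*y**2 - 26*y + 36; no integer root y with |y| ≤ 4.
  x = 0: f_y(0, y) = 6*y**2 - 28*y + 50; no integer root y with |y| ≤ 4.
  x = 1: f_y(1, y) = 6*y**2 - 30*y + 68; no integer root y with |y| ≤ 4.
  x = 2: f_y(2, y) = 6*y**2 - 32*y + 90; no integer root y with |y| ≤ 4.
  x = 3: f_y(3, y) = 6*y**2 - 34*y + 116; no integer root y with |y| ≤ 4.
  x = 4: f_y(4, y) = 6*y**2 - 36*y + 146; no integer root y with |y| ≤ 4.
Only singular point on the grid: (-3, 2).
Classify: substitute x = -3 + u, y = 2 + v and expand: f = -u**3 + 2*u**2*v - u*v**2 + 2*v**3 + v**2.
No constant or linear terms (consistent with a singular point). Quadratic part: v**2. Cubic part: -u**3 + 2*u**2*v - u*v**2 + 2*v**3.
The quadratic part v**2 is a perfect square, so there is a single (double) tangent line v = 0, i.e. y = 2. Restricting the cubic part to that line (v = 0) leaves -u**3 ≠ 0, so f is not divisible by v and the branch is v² ≈ u**3 to lowest order — this is a cusp.
Classification: cusp.


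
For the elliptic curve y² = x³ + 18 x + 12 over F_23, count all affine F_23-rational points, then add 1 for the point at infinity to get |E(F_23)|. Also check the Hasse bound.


Affine points = {(0, 9), (0, 14), (1, 10), (1, 13), (3, 1), (3, 22), (8, 1), (8, 22), (9, 11), (9, 12), (11, 0), (12, 1), (12, 22), (14, 8), (14, 15), (15, 0), (16, 7), (16, 16), (18, 2), (18, 21), (20, 0), (22, 4), (22, 19)}; affine count = 23; |E(F_23)| = 24.

Discriminant check: Δ ∝ 4a³ + 27b² = 4·18³ + 27·12² = 4·5832 + 27·144 ≡ 7 (mod 23). Nonzero ⇒ E is nonsingular.
For each x ∈ F_23, compute rhs = x³ + 18·x + 12 mod 23, then count y ∈ F_23 with y² ≡ rhs.
  x = 0: rhs = 12, matching y values: 9, 14 (2 points).
  x = 1: rhs = 8, matching y values: 10, 13 (2 points).
  x = 2: rhs = 10, matching y values: none (0 points).
  x = 3: rhs = 1, matching y values: 1, 22 (2 points).
  x = 4: rhs = 10, matching y values: none (0 points).
  x = 5: rhs = 20, matching y values: none (0 points).
  x = 6: rhs = 14, matching y values: none (0 points).
  x = 7: rhs = 21, matching y values: none (0 points).
  x = 8: rhs = 1, matching y values: 1, 22 (2 points).
  x = 9: rhs = 6, matching y values: 11, 12 (2 points).
  x = 10: rhs = 19, matching y values: none (0 points).
  x = 11: rhs = 0, matching y values: 0 (1 points).
  x = 12: rhs = 1, matching y values: 1, 22 (2 points).
  x = 13: rhs = 5, matching y values: none (0 points).
  x = 14: rhs = 18, matching y values: 8, 15 (2 points).
  x = 15: rhs = 0, matching y values: 0 (1 points).
  x = 16: rhs = 3, matching y values: 7, 16 (2 points).
  x = 17: rhs = 10, matching y values: none (0 points).
  x = 18: rhs = 4, matching y values: 2, 21 (2 points).
  x = 19: rhs = 14, matching y values: none (0 points).
  x = 20: rhs = 0, matching y values: 0 (1 points).
  x = 21: rhs = 14, matching y values: none (0 points).
  x = 22: rhs = 16, matching y values: 4, 19 (2 points).
Total affine count: 23.
Full point count |E(F_23)| = 23 + 1 = 24.
Hasse bound: |24 − (23+1)| = |0| = 0 ≤ 2√23 ≈ 9.5917 ✓.


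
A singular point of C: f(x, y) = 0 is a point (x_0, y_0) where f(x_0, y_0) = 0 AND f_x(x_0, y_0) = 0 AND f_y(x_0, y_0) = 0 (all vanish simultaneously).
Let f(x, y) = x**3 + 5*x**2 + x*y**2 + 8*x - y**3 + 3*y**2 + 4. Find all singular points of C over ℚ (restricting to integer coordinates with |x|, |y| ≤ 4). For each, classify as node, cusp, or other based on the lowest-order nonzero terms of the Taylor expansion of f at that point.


Singular points: {(-2, 0)}; classification: node.

Compute partial derivatives:
  f_x = 3*x**2 + 10*x + y**2 + 8.
  f_y = 2*x*y - 3*y**2 + 6*y.
Scan x_0 ∈ {−4, ..., 4}. For each x_0, f_y(x_0, y) is a polynomial in y; find its integer roots y ∈ {−4, ..., 4}, then test f_x and f at those candidates.
  x = -4: f_y(-4, y) = -3*y**2 - 2*y; vanishes at y ∈ {0}. (-4, 0): f_x = 16 ≠ 0.
  x = -3: f_y(-3, y) = -3*y**2; vanishes at y ∈ {0}. (-3, 0): f_x = 5 ≠ 0.
  x = -2: f_y(-2, y) = -3*y**2 + 2*y; vanishes at y ∈ {0}. (-2, 0): f_x = 0, f = 0 — SINGULAR.
  x = -1: f_y(-1, y) = -3*y**2 + 4*y; vanishes at y ∈ {0}. (-1, 0): f_x = 1 ≠ 0.
  x = 0: f_y(0, y) = -3*y**2 + 6*y; vanishes at y ∈ {0, 2}. (0, 0): f_x = 8 ≠ 0; (0, 2): f_x = 12 ≠ 0.
  x = 1: f_y(1, y) = -3*y**2 + 8*y; vanishes at y ∈ {0}. (1, 0): f_x = 21 ≠ 0.
  x = 2: f_y(2, y) = -3*y**2 + 10*y; vanishes at y ∈ {0}. (2, 0): f_x = 40 ≠ 0.
  x = 3: f_y(3, y) = -3*y**2 + 12*y; vanishes at y ∈ {0, 4}. (3, 0): f_x = 65 ≠ 0; (3, 4): f_x = 81 ≠ 0.
  x = 4: f_y(4, y) = -3*y**2 + 14*y; vanishes at y ∈ {0}. (4, 0): f_x = 96 ≠ 0.
Only singular point on the grid: (-2, 0).
Classify: substitute x = -2 + u, y = 0 + v and expand: f = u**3 - u**2 + u*v**2 - v**3 + v**2.
No constant or linear terms (consistent with a singular point). Quadratic part: -u**2 + v**2. Cubic part: u**3 + u*v**2 - v**3.
The quadratic part v**2 - u**2 = (v − u)(v + u) splits into two distinct linear factors, so there are two distinct tangent lines y − 0 = ±(x − -2) — this is a node (ordinary double point).
Classification: node.


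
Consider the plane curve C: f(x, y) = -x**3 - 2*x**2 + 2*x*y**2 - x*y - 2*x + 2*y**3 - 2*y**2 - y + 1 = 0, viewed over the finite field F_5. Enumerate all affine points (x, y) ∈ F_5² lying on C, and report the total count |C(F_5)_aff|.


Affine F_5-points: {(0, 1), (3, 0), (4, 1), (4, 3)}; count = 4.

For each of the 25 pairs (x, y) ∈ F_5², evaluate f(x, y) mod 5. Record the zeros.
  x = 0: [0↦1, 1↦0, 2↦2, 3↦4, 4↦3]  zeros at y ∈ {1}
  x = 1: [0↦1, 1↦1, 2↦3, 3↦4, 4↦1]  zeros at y ∈ ∅
  x = 2: [0↦1, 1↦2, 2↦4, 3↦4, 4↦4]  zeros at y ∈ ∅
  x = 3: [0↦0, 1↦2, 2↦4, 3↦3, 4↦1]  zeros at y ∈ {0}
  x = 4: [0↦2, 1↦0, 2↦2, 3↦0, 4↦1]  zeros at y ∈ {1, 3}
Collecting zeros: affine points = {(0, 1), (3, 0), (4, 1), (4, 3)}.
Total count |C(F_5)_aff| = 4.


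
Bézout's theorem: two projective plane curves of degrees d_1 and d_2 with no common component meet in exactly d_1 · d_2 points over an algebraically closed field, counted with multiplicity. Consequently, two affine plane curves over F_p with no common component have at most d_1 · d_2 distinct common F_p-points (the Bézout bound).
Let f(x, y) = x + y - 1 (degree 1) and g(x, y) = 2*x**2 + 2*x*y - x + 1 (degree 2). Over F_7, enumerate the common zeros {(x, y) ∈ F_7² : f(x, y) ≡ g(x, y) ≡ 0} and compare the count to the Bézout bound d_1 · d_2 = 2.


Common zeros: {(6, 2)}; count = 1; Bézout bound = 2.

deg(f) = 1, deg(g) = 2, so Bézout bound = 2.
Scan x ∈ F_7. For each x, list the y ∈ F_7 with f(x, y) ≡ 0 and those with g(x, y) ≡ 0 (mod 7); the common zeros in that column are the intersection.
  x = 0: f ≡ 0 at y ∈ {1}; g ≡ 0 at y ∈ ∅; common: ∅.
  x = 1: f ≡ 0 at y ∈ {0}; g ≡ 0 at y ∈ {6}; common: ∅.
  x = 2: f ≡ 0 at y ∈ {6}; g ≡ 0 at y ∈ {0}; common: ∅.
  x = 3: f ≡ 0 at y ∈ {5}; g ≡ 0 at y ∈ {2}; common: ∅.
  x = 4: f ≡ 0 at y ∈ {4}; g ≡ 0 at y ∈ {6}; common: ∅.
  x = 5: f ≡ 0 at y ∈ {3}; g ≡ 0 at y ∈ {1}; common: ∅.
  x = 6: f ≡ 0 at y ∈ {2}; g ≡ 0 at y ∈ {2}; common: {2}.
Collecting: common zeros = {(6, 2)}, so the count is 1.
Comparison with the Bézout bound: 1 ≤ 2 = deg(f)·deg(g), as expected for curves with no common component (the affine F_7-count falls short of the bound because intersections may lie at infinity, over extension fields, or carry multiplicity).


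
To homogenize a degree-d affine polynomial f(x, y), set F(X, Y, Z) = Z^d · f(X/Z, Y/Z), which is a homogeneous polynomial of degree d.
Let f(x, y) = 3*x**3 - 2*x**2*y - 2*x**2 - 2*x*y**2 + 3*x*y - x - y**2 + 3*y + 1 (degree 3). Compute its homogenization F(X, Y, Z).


F(X, Y, Z) = 3*X**3 - 2*X**2*Y - 2*X**2*Z - 2*X*Y**2 + 3*X*Y*Z - X*Z**2 - Y**2*Z + 3*Y*Z**2 + Z**3

deg(f) = 3.
Substitute x = X/Z, y = Y/Z into f, then multiply by Z^3.
  monomial 3·x^3·y^0 ↦ 3·X^3·Y^0·Z^0.
  monomial -2·x^2·y^1 ↦ -2·X^2·Y^1·Z^0.
  monomial -2·x^2·y^0 ↦ -2·X^2·Y^0·Z^1.
  monomial -2·x^1·y^2 ↦ -2·X^1·Y^2·Z^0.
  monomial 3·x^1·y^1 ↦ 3·X^1·Y^1·Z^1.
  monomial -1·x^1·y^0 ↦ -1·X^1·Y^0·Z^2.
  monomial -1·x^0·y^2 ↦ -1·X^0·Y^2·Z^1.
  monomial 3·x^0·y^1 ↦ 3·X^0·Y^1·Z^2.
  monomial 1·x^0·y^0 ↦ 1·X^0·Y^0·Z^3.
Collecting: F(X, Y, Z) = 3*X**3 - 2*X**2*Y - 2*X**2*Z - 2*X*Y**2 + 3*X*Y*Z - X*Z**2 - Y**2*Z + 3*Y*Z**2 + Z**3.


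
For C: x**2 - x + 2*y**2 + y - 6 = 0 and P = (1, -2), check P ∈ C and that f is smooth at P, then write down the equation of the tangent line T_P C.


Tangent line at P: x - 7*y - 15 = 0.

Step 1: f(1, -2) = 0, so P lies on C.
Step 2: partial derivatives
  f_x(x, y) = 2*x - 1, f_y(x, y) = 4*y + 1.
  f_x(P) = 1, f_y(P) = -7 (gradient nonzero, so P is smooth).
Step 3: tangent line at P: 1·(x − 1) + -7·(y − -2) = 0.
Expanding: x - 7*y - 15 = 0.


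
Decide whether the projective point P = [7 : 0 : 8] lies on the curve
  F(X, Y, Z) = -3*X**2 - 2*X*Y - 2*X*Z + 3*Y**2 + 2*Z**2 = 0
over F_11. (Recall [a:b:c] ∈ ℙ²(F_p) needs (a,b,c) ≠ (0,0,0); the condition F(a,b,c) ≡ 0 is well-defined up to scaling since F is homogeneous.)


F(7,0,8) ≡ 1 (mod 11); P is NOT on the curve.

Evaluate F(7, 0, 8) term-by-term (mod 11).
  -3*X**2 ↦ -3·49·1·1 = -147
  -2*X*Y ↦ -2·7·0·1 = 0
  -2*X*Z ↦ -2·7·1·8 = -112
  3*Y**2 ↦ 3·1·0·1 = 0
  2*Z**2 ↦ 2·1·1·64 = 128
Sum: F(7, 0, 8) = (-147) + (0) + (-112) + (0) + (128) = -131.
Reducing mod 11: -131 ≡ 1 (mod 11).
Since F(a, b, c) ≡ 1 ≠ 0 (mod 11), P does NOT lie on the curve.


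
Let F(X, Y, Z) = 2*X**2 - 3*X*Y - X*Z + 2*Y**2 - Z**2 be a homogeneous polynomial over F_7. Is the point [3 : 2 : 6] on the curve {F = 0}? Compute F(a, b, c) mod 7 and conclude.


F(3,2,6) ≡ 3 (mod 7); P is NOT on the curve.

Evaluate F(3, 2, 6) term-by-term (mod 7).
  2*X**2 ↦ 2·9·1·1 = 18
  -3*X*Y ↦ -3·3·2·1 = -18
  -X*Z ↦ -1·3·1·6 = -18
  2*Y**2 ↦ 2·1·4·1 = 8
  -Z**2 ↦ -1·1·1·36 = -36
Sum: F(3, 2, 6) = (18) + (-18) + (-18) + (8) + (-36) = -46.
Reducing mod 7: -46 ≡ 3 (mod 7).
Since F(a, b, c) ≡ 3 ≠ 0 (mod 7), P does NOT lie on the curve.


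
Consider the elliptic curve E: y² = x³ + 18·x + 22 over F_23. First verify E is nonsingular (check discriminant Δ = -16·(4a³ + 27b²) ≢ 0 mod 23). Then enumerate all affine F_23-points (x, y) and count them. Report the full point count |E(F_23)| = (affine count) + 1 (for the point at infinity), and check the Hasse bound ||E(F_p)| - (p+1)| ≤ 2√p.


Affine points = {(1, 8), (1, 15), (6, 1), (6, 22), (7, 10), (7, 13), (9, 4), (9, 19), (10, 11), (10, 12), (16, 6), (16, 17), (19, 1), (19, 22), (21, 1), (21, 22), (22, 7), (22, 16)}; affine count = 18; |E(F_23)| = 19.

Discriminant check: Δ ∝ 4a³ + 27b² = 4·18³ + 27·22² = 4·5832 + 27·484 ≡ 10 (mod 23). Nonzero ⇒ E is nonsingular.
For each x ∈ F_23, compute rhs = x³ + 18·x + 22 mod 23, then count y ∈ F_23 with y² ≡ rhs.
  x = 0: rhs = 22, matching y values: none (0 points).
  x = 1: rhs = 18, matching y values: 8, 15 (2 points).
  x = 2: rhs = 20, matching y values: none (0 points).
  x = 3: rhs = 11, matching y values: none (0 points).
  x = 4: rhs = 20, matching y values: none (0 points).
  x = 5: rhs = 7, matching y values: none (0 points).
  x = 6: rhs = 1, matching y values: 1, 22 (2 points).
  x = 7: rhs = 8, matching y values: 10, 13 (2 points).
  x = 8: rhs = 11, matching y values: none (0 points).
  x = 9: rhs = 16, matching y values: 4, 19 (2 points).
  x = 10: rhs = 6, matching y values: 11, 12 (2 points).
  x = 11: rhs = 10, matching y values: none (0 points).
  x = 12: rhs = 11, matching y values: none (0 points).
  x = 13: rhs = 15, matching y values: none (0 points).
  x = 14: rhs = 5, matching y values: none (0 points).
  x = 15: rhs = 10, matching y values: none (0 points).
  x = 16: rhs = 13, matching y values: 6, 17 (2 points).
  x = 17: rhs = 20, matching y values: none (0 points).
  x = 18: rhs = 14, matching y values: none (0 points).
  x = 19: rhs = 1, matching y values: 1, 22 (2 points).
  x = 20: rhs = 10, matching y values: none (0 points).
  x = 21: rhs = 1, matching y values: 1, 22 (2 points).
  x = 22: rhs = 3, matching y values: 7, 16 (2 points).
Total affine count: 18.
Full point count |E(F_23)| = 18 + 1 = 19.
Hasse bound: |19 − (23+1)| = |-5| = 5 ≤ 2√23 ≈ 9.5917 ✓.


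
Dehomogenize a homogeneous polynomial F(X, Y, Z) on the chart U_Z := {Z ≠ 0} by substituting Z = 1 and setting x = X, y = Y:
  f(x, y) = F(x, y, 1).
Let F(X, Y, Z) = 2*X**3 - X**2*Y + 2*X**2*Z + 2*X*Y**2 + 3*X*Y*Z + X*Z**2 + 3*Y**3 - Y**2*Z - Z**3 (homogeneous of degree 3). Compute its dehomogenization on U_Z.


f(x, y) = 2*x**3 - x**2*y + 2*x**2 + 2*x*y**2 + 3*x*y + x + 3*y**3 - y**2 - 1

On U_Z we set Z = 1. Each monomial c·X^i·Y^j·Z^k in F becomes c·x^i·y^j·1^k = c·x^i·y^j.
Substituting Z = 1: F(X, Y, 1) = 2*x**3 - x**2*y + 2*x**2 + 2*x*y**2 + 3*x*y + x + 3*y**3 - y**2 - 1.
Note: deg(f) ≤ deg(F) = 3; strict inequality happens when F is divisible by Z (lost terms).


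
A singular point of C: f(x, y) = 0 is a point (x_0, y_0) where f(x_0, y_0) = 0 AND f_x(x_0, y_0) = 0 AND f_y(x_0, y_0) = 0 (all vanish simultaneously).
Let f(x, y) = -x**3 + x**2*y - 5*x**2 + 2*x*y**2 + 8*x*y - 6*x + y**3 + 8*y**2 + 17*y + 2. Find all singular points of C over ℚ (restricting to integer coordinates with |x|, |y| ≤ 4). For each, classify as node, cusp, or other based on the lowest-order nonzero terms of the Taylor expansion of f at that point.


Singular points: {(-2, -1)}; classification: cusp.

Compute partial derivatives:
  f_x = -3*x**2 + 2*x*y - 10*x + 2*y**2 + 8*y - 6.
  f_y = x**2 + 4*x*y + 8*x + 3*y**2 + 16*y + 17.
Scan x_0 ∈ {−4, ..., 4}. For each x_0, f_y(x_0, y) is a polynomial in y; find its integer roots y ∈ {−4, ..., 4}, then test f_x and f at those candidates.
  x = -4: f_y(-4, y) = 3*y**2 + 1; no integer root y with |y| ≤ 4.
  x = -3: f_y(-3, y) = 3*y**2 + 4*y + 2; no integer root y with |y| ≤ 4.
  x = -2: f_y(-2, y) = 3*y**2 + 8*y + 5; vanishes at y ∈ {-1}. (-2, -1): f_x = 0, f = 0 — SINGULAR.
  x = -1: f_y(-1, y) = 3*y**2 + 12*y + 10; no integer root y with |y| ≤ 4.
  x = 0: f_y(0, y) = 3*y**2 + 16*y + 17; no integer root y with |y| ≤ 4.
  x = 1: f_y(1, y) = 3*y**2 + 20*y + 26; no integer root y with |y| ≤ 4.
  x = 2: f_y(2, y) = 3*y**2 + 24*y + 37; no integer root y with |y| ≤ 4.
  x = 3: f_y(3, y) = 3*y**2 + 28*y + 50; no integer root y with |y| ≤ 4.
  x = 4: f_y(4, y) = 3*y**2 + 32*y + 65; no integer root y with |y| ≤ 4.
Only singular point on the grid: (-2, -1).
Classify: substitute x = -2 + u, y = -1 + v and expand: f = -u**3 + u**2*v + 2*u*v**2 + v**3 + v**2.
No constant or linear terms (consistent with a singular point). Quadratic part: v**2. Cubic part: -u**3 + u**2*v + 2*u*v**2 + v**3.
The quadratic part v**2 is a perfect square, so there is a single (double) tangent line v = 0, i.e. y = -1. Restricting the cubic part to that line (v = 0) leaves -u**3 ≠ 0, so f is not divisible by v and the branch is v² ≈ u**3 to lowest order — this is a cusp.
Classification: cusp.


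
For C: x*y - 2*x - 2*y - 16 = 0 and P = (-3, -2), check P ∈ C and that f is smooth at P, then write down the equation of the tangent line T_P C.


Tangent line at P: -4*x - 5*y - 22 = 0.

Step 1: f(-3, -2) = 0, so P lies on C.
Step 2: partial derivatives
  f_x(x, y) = y - 2, f_y(x, y) = x - 2.
  f_x(P) = -4, f_y(P) = -5 (gradient nonzero, so P is smooth).
Step 3: tangent line at P: -4·(x − -3) + -5·(y − -2) = 0.
Expanding: -4*x - 5*y - 22 = 0.


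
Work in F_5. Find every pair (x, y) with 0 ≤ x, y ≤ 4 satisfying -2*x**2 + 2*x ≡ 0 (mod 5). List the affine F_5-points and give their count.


Affine F_5-points: {(0, 0), (0, 1), (0, 2), (0, 3), (0, 4), (1, 0), (1, 1), (1, 2), (1, 3), (1, 4)}; count = 10.

For each of the 25 pairs (x, y) ∈ F_5², evaluate f(x, y) mod 5. Record the zeros.
  x = 0: [0↦0, 1↦0, 2↦0, 3↦0, 4↦0]  zeros at y ∈ {0, 1, 2, 3, 4}
  x = 1: [0↦0, 1↦0, 2↦0, 3↦0, 4↦0]  zeros at y ∈ {0, 1, 2, 3, 4}
  x = 2: [0↦1, 1↦1, 2↦1, 3↦1, 4↦1]  zeros at y ∈ ∅
  x = 3: [0↦3, 1↦3, 2↦3, 3↦3, 4↦3]  zeros at y ∈ ∅
  x = 4: [0↦1, 1↦1, 2↦1, 3↦1, 4↦1]  zeros at y ∈ ∅
Collecting zeros: affine points = {(0, 0), (0, 1), (0, 2), (0, 3), (0, 4), (1, 0), (1, 1), (1, 2), (1, 3), (1, 4)}.
Total count |C(F_5)_aff| = 10.


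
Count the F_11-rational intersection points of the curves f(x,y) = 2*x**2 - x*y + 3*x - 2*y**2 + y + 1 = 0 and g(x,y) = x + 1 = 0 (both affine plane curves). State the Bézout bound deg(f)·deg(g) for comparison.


Common zeros: {(10, 0), (10, 1)}; count = 2; Bézout bound = 2.

deg(f) = 2, deg(g) = 1, so Bézout bound = 2.
Scan x ∈ F_11. For each x, list the y ∈ F_11 with f(x, y) ≡ 0 and those with g(x, y) ≡ 0 (mod 11); the common zeros in that column are the intersection.
  x = 0: f ≡ 0 at y ∈ {1, 5}; g ≡ 0 at y ∈ ∅; common: ∅.
  x = 1: f ≡ 0 at y ∈ {5, 6}; g ≡ 0 at y ∈ ∅; common: ∅.
  x = 2: f ≡ 0 at y ∈ {8}; g ≡ 0 at y ∈ ∅; common: ∅.
  x = 3: f ≡ 0 at y ∈ ∅; g ≡ 0 at y ∈ ∅; common: ∅.
  x = 4: f ≡ 0 at y ∈ ∅; g ≡ 0 at y ∈ ∅; common: ∅.
  x = 5: f ≡ 0 at y ∈ {0, 9}; g ≡ 0 at y ∈ ∅; common: ∅.
  x = 6: f ≡ 0 at y ∈ {6, 8}; g ≡ 0 at y ∈ ∅; common: ∅.
  x = 7: f ≡ 0 at y ∈ ∅; g ≡ 0 at y ∈ ∅; common: ∅.
  x = 8: f ≡ 0 at y ∈ ∅; g ≡ 0 at y ∈ ∅; common: ∅.
  x = 9: f ≡ 0 at y ∈ {9}; g ≡ 0 at y ∈ ∅; common: ∅.
  x = 10: f ≡ 0 at y ∈ {0, 1}; g ≡ 0 at y ∈ {0, 1, 2, 3, 4, 5, 6, 7, 8, 9, 10}; common: {0, 1}.
Collecting: common zeros = {(10, 0), (10, 1)}, so the count is 2.
Comparison with the Bézout bound: 2 ≤ 2 = deg(f)·deg(g), as expected for curves with no common component (the bound is attained).
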